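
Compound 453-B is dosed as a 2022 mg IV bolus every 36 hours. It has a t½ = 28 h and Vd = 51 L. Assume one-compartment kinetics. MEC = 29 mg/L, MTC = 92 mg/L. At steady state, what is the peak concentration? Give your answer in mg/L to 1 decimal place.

τ/t½ = 36/28 ≈ 1.2857, so fraction remaining f = (1/2)^(36/28) ≈ 0.4102.
Accumulation ratio R = 1/(1 − f) ≈ 1/0.5898 ≈ 1.6955.
Each bolus raises the concentration by D/Vd = 2022/51 ≈ 39.647 mg/L.
Steady-state peak Cmax,ss = C₀·R ≈ 39.647 × 1.6955 ≈ 67.221 mg/L.
Peak 67.2 mg/L vs MTC 92 mg/L: below toxic threshold.

67.2 mg/L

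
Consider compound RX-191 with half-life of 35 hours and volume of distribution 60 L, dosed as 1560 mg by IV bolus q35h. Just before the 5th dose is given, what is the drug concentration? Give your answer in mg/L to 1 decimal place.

f = (1/2)^(τ/t½) = (1/2)^(35/35) ≈ 0.5000.
C₀ = D/Vd = 1560/60 ≈ 26.000 mg/L.
Before the 5th dose, 4 doses have been given. Superposition: Cmin = C₀·(f + f² + … + f^4).
≈ 26.000 × (0.5000 + 0.2500 + 0.1250 + 0.0625) ≈ 26.000 × 0.9375 ≈ 24.375 mg/L.

24.4 mg/L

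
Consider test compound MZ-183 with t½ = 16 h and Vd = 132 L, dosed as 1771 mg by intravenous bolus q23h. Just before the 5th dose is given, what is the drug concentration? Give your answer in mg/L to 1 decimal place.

7.7 mg/L

f = (1/2)^(τ/t½) = (1/2)^(23/16) ≈ 0.3692.
C₀ = D/Vd = 1771/132 ≈ 13.417 mg/L.
Before the 5th dose, 4 doses have been given. Superposition: Cmin = C₀·(f + f² + … + f^4).
≈ 13.417 × (0.3692 + 0.1363 + 0.0503 + 0.0186) ≈ 13.417 × 0.5744 ≈ 7.707 mg/L.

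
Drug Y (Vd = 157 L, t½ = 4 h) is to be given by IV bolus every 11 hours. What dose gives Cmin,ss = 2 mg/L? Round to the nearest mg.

τ/t½ = 11/4 ≈ 2.75, so f = (1/2)^(11/4) ≈ 0.148651.
Cmin,ss = (D/Vd)·f/(1−f), so D = Cmin,ss·Vd·(1−f)/f.
D = 2 × 157 × (1−f)/f ≈ 2 × 157 × 5.72717 ≈ 1798.33 mg.

1798 mg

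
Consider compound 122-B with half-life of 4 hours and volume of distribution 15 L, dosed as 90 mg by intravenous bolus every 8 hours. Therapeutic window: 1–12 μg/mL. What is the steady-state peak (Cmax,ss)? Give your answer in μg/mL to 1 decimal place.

The dosing interval is 2 half-lives, so f = 2^(−2) = 0.25.
Accumulation ratio R = 1/(1 − f) = 1/0.75 = 4/3.
Single-dose peak C₀ = D/Vd = 90/15 = 6 μg/mL.
Steady-state peak Cmax,ss = C₀·R = 6 × 4/3 ≈ 8.000 μg/mL.
Peak 8.0 μg/mL vs MTC 12 μg/mL: below toxic threshold.

8.0 μg/mL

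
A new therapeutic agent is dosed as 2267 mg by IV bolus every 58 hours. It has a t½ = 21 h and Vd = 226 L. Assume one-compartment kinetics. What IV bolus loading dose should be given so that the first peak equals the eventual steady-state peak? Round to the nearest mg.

f = (1/2)^(58/21) ≈ 0.147429; accumulation ratio R = 1/(1−f) ≈ 1.17292.
Loading dose to hit Cmax,ss on first dose: D_load = D_maint·R ≈ 2267 × 1.17292 ≈ 2659.01 mg.

2659 mg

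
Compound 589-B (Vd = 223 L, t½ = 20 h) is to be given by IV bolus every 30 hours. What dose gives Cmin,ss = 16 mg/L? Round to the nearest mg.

6524 mg

τ/t½ = 30/20 ≈ 1.5, so f = (1/2)^(30/20) ≈ 0.353553.
Cmin,ss = (D/Vd)·f/(1−f), so D = Cmin,ss·Vd·(1−f)/f.
D = 16 × 223 × (1−f)/f ≈ 16 × 223 × 1.82843 ≈ 6523.84 mg.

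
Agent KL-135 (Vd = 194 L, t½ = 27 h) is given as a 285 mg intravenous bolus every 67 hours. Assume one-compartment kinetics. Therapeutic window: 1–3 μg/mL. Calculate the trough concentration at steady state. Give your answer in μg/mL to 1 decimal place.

0.3 μg/mL

Over one 67-h interval, 67/27 ≈ 2.4815 half-lives elapse, leaving f ≈ 0.1791 of each dose.
At steady state, accumulation factor R = 1/(1 − e^(−kτ)) ≈ 1.2182.
Single-dose peak C₀ = D/Vd = 285/194 ≈ 1.469 μg/mL.
Steady-state peak Cmax,ss = C₀·R ≈ 1.469 × 1.2182 ≈ 1.790 μg/mL.
One interval later, Cmin,ss = Cmax,ss·e^(−kτ) ≈ 1.790 × 0.1791 ≈ 0.321 μg/mL.
Trough 0.3 μg/mL vs MEC 1 μg/mL: subtherapeutic.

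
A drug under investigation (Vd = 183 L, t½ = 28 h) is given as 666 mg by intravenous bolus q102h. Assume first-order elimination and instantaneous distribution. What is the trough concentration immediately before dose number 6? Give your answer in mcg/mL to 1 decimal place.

0.3 mcg/mL

f = (1/2)^(τ/t½) = (1/2)^(102/28) ≈ 0.0801.
C₀ = D/Vd = 666/183 ≈ 3.639 mcg/mL.
Before the 6th dose, 5 doses have been given. Superposition: Cmin = C₀·(f + f² + … + f^5).
≈ 3.639 × (0.0801 + 0.0064 + 0.0005 + 0.0000 + 0.0000) ≈ 3.639 × 0.0870 ≈ 0.317 mcg/mL.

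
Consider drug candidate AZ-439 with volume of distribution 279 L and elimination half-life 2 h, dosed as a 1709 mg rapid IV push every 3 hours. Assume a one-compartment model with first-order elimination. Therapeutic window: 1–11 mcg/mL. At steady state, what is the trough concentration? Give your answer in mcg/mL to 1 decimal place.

3.4 mcg/mL

k = ln2/t½ = ln2/2 ≈ 0.346574 h⁻¹; fraction remaining f = e^(−kτ) = e^(−0.346574×3) ≈ 0.3536.
Each bolus raises the concentration by D/Vd = 1709/279 ≈ 6.125 mcg/mL.
Steady-state trough Cmin,ss = C₀·f/(1−f) ≈ 6.125 × 0.3536/0.6464 ≈ 3.351 mcg/mL.
Trough 3.4 mcg/mL vs MEC 1 mcg/mL: adequate.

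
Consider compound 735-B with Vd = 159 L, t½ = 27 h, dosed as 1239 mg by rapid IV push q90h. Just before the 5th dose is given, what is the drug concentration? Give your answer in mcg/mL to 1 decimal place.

f = (1/2)^(τ/t½) = (1/2)^(90/27) ≈ 0.0992.
C₀ = D/Vd = 1239/159 ≈ 7.792 mcg/mL.
Before the 5th dose, 4 doses have been given. Superposition: Cmin = C₀·(f + f² + … + f^4).
≈ 7.792 × (0.0992 + 0.0098 + 0.0010 + 0.0001) ≈ 7.792 × 0.1101 ≈ 0.858 mcg/mL.

0.9 mcg/mL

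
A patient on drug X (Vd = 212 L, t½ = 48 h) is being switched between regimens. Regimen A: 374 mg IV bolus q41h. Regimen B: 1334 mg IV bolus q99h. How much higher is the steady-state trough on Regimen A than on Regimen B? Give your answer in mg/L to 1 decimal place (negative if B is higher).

0.2 mg/L

Regimen A: f = (1/2)^(41/48) ≈ 0.5532; Cmin,ss = (374/212)·f/(1−f) ≈ 2.184 mg/L.
Regimen B: f = (1/2)^(99/48) ≈ 0.2394; Cmin,ss = (1334/212)·f/(1−f) ≈ 1.981 mg/L.
Difference ≈ 2.184 − 1.981 ≈ 0.203 mg/L.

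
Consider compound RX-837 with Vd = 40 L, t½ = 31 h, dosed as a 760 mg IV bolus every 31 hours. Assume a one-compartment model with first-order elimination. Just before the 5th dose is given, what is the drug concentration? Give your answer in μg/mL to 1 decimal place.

17.8 μg/mL

f = (1/2)^(τ/t½) = (1/2)^(31/31) ≈ 0.5000.
C₀ = D/Vd = 760/40 ≈ 19.000 μg/mL.
Before the 5th dose, 4 doses have been given. Superposition: Cmin = C₀·(f + f² + … + f^4).
≈ 19.000 × (0.5000 + 0.2500 + 0.1250 + 0.0625) ≈ 19.000 × 0.9375 ≈ 17.812 μg/mL.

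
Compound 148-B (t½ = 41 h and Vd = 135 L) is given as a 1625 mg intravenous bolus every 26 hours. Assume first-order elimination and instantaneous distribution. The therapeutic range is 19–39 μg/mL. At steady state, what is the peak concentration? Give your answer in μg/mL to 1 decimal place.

33.8 μg/mL

τ/t½ = 26/41 ≈ 0.63415, so fraction remaining f = (1/2)^(26/41) ≈ 0.6443.
Accumulation ratio R = 1/(1 − f) ≈ 1/0.3557 ≈ 2.8114.
Single-dose peak C₀ = D/Vd = 1625/135 ≈ 12.037 μg/mL.
Steady-state peak Cmax,ss = C₀·R ≈ 12.037 × 2.8114 ≈ 33.841 μg/mL.
Peak 33.8 μg/mL vs MTC 39 μg/mL: below toxic threshold.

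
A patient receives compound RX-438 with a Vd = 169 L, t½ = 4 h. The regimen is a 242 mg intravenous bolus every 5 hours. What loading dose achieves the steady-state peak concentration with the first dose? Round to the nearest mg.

418 mg

f = (1/2)^(5/4) ≈ 0.420448; accumulation ratio R = 1/(1−f) ≈ 1.72547.
Loading dose to hit Cmax,ss on first dose: D_load = D_maint·R ≈ 242 × 1.72547 ≈ 417.56 mg.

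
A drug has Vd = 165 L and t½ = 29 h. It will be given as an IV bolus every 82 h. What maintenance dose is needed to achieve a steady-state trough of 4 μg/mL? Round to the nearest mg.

4025 mg

τ/t½ = 82/29 ≈ 2.8276, so f = (1/2)^(82/29) ≈ 0.140868.
Cmin,ss = (D/Vd)·f/(1−f), so D = Cmin,ss·Vd·(1−f)/f.
D = 4 × 165 × (1−f)/f ≈ 4 × 165 × 6.09884 ≈ 4025.23 mg.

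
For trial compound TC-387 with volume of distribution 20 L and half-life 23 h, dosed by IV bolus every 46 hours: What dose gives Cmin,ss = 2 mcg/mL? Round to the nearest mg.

120 mg

τ/t½ = 46/23 ≈ 2, so f = (1/2)^(46/23) ≈ 0.250000.
Cmin,ss = (D/Vd)·f/(1−f), so D = Cmin,ss·Vd·(1−f)/f.
D = 2 × 20 × (1−f)/f ≈ 2 × 20 × 3.00000 ≈ 120.00 mg.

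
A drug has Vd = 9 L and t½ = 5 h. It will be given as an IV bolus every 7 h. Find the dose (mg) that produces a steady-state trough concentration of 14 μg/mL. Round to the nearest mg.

τ/t½ = 7/5 ≈ 1.4, so f = (1/2)^(7/5) ≈ 0.378929.
Cmin,ss = (D/Vd)·f/(1−f), so D = Cmin,ss·Vd·(1−f)/f.
D = 14 × 9 × (1−f)/f ≈ 14 × 9 × 1.63902 ≈ 206.52 mg.

207 mg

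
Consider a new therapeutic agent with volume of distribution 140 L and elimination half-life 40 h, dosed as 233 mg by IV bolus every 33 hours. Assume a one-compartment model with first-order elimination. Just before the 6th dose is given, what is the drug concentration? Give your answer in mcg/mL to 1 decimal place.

2.0 mcg/mL

f = (1/2)^(τ/t½) = (1/2)^(33/40) ≈ 0.5645.
C₀ = D/Vd = 233/140 ≈ 1.664 mcg/mL.
Before the 6th dose, 5 doses have been given. Superposition: Cmin = C₀·(f + f² + … + f^5).
≈ 1.664 × (0.5645 + 0.3187 + 0.1799 + 0.1015 + 0.0573) ≈ 1.664 × 1.2219 ≈ 2.033 mcg/mL.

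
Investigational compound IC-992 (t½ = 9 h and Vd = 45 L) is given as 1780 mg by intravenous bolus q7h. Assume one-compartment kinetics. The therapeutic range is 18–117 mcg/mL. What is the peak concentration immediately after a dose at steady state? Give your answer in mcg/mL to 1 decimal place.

94.9 mcg/mL

τ/t½ = 7/9 ≈ 0.77778, so fraction remaining f = (1/2)^(7/9) ≈ 0.5833.
Accumulation ratio R = 1/(1 − f) ≈ 1/0.4167 ≈ 2.3998.
Single-dose peak C₀ = D/Vd = 1780/45 ≈ 39.556 mcg/mL.
Cmax,ss = C₀/(1 − f) ≈ 39.556/0.4167 ≈ 94.927 mcg/mL.
Peak 94.9 mcg/mL vs MTC 117 mcg/mL: below toxic threshold.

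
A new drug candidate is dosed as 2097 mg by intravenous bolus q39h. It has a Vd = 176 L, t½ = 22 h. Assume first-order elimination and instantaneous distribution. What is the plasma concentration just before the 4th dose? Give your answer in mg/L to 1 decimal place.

4.8 mg/L

f = (1/2)^(τ/t½) = (1/2)^(39/22) ≈ 0.2927.
C₀ = D/Vd = 2097/176 ≈ 11.915 mg/L.
Before the 4th dose, 3 doses have been given. Superposition: Cmin = C₀·(f + f² + … + f^3).
≈ 11.915 × (0.2927 + 0.0857 + 0.0251) ≈ 11.915 × 0.4035 ≈ 4.808 mg/L.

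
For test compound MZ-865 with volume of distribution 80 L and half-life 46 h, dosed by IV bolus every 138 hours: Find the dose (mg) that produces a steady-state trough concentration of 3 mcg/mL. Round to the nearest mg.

τ/t½ = 138/46 ≈ 3, so f = (1/2)^(138/46) ≈ 0.125000.
Cmin,ss = (D/Vd)·f/(1−f), so D = Cmin,ss·Vd·(1−f)/f.
D = 3 × 80 × (1−f)/f ≈ 3 × 80 × 7.00000 ≈ 1680.00 mg.

1680 mg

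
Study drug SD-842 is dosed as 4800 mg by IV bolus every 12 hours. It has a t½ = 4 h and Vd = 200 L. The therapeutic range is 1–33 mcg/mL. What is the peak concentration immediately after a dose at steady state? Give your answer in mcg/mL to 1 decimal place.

27.4 mcg/mL

τ = 12 h = 3 half-lives, so f = (1/2)^3 = 0.125.
Accumulation ratio R = 1/(1 − f) = 1/0.875 = 8/7.
Single-dose peak C₀ = D/Vd = 4800/200 = 24 mcg/mL.
Steady-state peak Cmax,ss = C₀·R = 24 × 8/7 ≈ 27.429 mcg/mL.
Peak 27.4 mcg/mL vs MTC 33 mcg/mL: below toxic threshold.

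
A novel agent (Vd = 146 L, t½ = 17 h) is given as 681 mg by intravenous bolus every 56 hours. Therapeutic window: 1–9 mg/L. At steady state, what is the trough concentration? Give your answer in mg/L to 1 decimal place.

τ/t½ = 56/17 ≈ 3.2941, so fraction remaining f = (1/2)^(56/17) ≈ 0.1019.
Each bolus raises the concentration by D/Vd = 681/146 ≈ 4.664 mg/L.
Steady-state trough Cmin,ss = C₀·f/(1−f) ≈ 4.664 × 0.1019/0.8981 ≈ 0.529 mg/L.
Trough 0.5 mg/L vs MEC 1 mg/L: subtherapeutic.

0.5 mg/L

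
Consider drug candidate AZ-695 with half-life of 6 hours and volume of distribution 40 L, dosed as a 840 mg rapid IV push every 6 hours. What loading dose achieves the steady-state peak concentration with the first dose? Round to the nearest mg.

f = (1/2)^(6/6) ≈ 0.500000; accumulation ratio R = 1/(1−f) ≈ 2.00000.
Loading dose to hit Cmax,ss on first dose: D_load = D_maint·R ≈ 840 × 2.00000 ≈ 1680.00 mg.

1680 mg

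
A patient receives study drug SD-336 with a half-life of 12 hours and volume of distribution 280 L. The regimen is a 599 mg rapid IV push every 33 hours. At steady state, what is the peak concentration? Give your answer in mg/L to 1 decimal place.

2.5 mg/L

Over one 33-h interval, 33/12 ≈ 2.75 half-lives elapse, leaving f ≈ 0.1487 of each dose.
Accumulation ratio R = 1/(1 − f) ≈ 1/0.8513 ≈ 1.1747.
Single-dose peak C₀ = D/Vd = 599/280 ≈ 2.139 mg/L.
Steady-state peak Cmax,ss = C₀·R ≈ 2.139 × 1.1747 ≈ 2.513 mg/L.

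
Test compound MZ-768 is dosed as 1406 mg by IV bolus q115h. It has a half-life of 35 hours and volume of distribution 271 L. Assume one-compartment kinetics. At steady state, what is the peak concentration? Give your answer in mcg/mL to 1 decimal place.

k = ln2/t½ = ln2/35 ≈ 0.019804 h⁻¹; fraction remaining f = e^(−kτ) = e^(−0.019804×115) ≈ 0.1025.
At steady state, accumulation factor R = 1/(1 − e^(−kτ)) ≈ 1.1142.
Each bolus raises the concentration by D/Vd = 1406/271 ≈ 5.188 mcg/mL.
Steady-state peak Cmax,ss = C₀·R ≈ 5.188 × 1.1142 ≈ 5.780 mcg/mL.

5.8 mcg/mL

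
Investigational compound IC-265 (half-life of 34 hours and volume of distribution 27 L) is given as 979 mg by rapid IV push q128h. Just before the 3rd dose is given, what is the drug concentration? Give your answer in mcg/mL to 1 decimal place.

f = (1/2)^(τ/t½) = (1/2)^(128/34) ≈ 0.0736.
C₀ = D/Vd = 979/27 ≈ 36.259 mcg/mL.
Before the 3rd dose, 2 doses have been given. Superposition: Cmin = C₀·(f + f²).
≈ 36.259 × (0.0736 + 0.0054) ≈ 36.259 × 0.0790 ≈ 2.864 mcg/mL.

2.9 mcg/mL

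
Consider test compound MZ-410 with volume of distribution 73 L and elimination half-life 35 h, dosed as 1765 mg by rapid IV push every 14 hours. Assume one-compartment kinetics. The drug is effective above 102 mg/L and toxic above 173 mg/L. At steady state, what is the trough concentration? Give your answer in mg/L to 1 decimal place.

k = ln2/t½ = ln2/35 ≈ 0.019804 h⁻¹; fraction remaining f = e^(−kτ) = e^(−0.019804×14) ≈ 0.7579.
Single-dose peak C₀ = D/Vd = 1765/73 ≈ 24.178 mg/L.
Steady-state trough Cmin,ss = C₀·f/(1−f) ≈ 24.178 × 0.7579/0.2421 ≈ 75.690 mg/L.
Trough 75.7 mg/L vs MEC 102 mg/L: subtherapeutic.

75.7 mg/L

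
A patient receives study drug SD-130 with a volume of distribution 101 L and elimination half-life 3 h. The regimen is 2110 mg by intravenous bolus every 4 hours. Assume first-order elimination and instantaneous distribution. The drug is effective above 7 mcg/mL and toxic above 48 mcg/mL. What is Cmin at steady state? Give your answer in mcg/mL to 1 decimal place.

τ/t½ = 4/3 ≈ 1.3333, so fraction remaining f = (1/2)^(4/3) ≈ 0.3969.
Single-dose peak C₀ = D/Vd = 2110/101 ≈ 20.891 mcg/mL.
Steady-state trough Cmin,ss = C₀·f/(1−f) ≈ 20.891 × 0.3969/0.6031 ≈ 13.748 mcg/mL.
Trough 13.7 mcg/mL vs MEC 7 mcg/mL: adequate.

13.7 mcg/mL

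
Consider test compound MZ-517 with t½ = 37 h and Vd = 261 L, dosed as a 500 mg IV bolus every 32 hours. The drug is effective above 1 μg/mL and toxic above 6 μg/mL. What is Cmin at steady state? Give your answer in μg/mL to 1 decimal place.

2.3 μg/mL

k = ln2/t½ = ln2/37 ≈ 0.018734 h⁻¹; fraction remaining f = e^(−kτ) = e^(−0.018734×32) ≈ 0.5491.
Single-dose peak C₀ = D/Vd = 500/261 ≈ 1.916 μg/mL.
Steady-state trough Cmin,ss = C₀·f/(1−f) ≈ 1.916 × 0.5491/0.4509 ≈ 2.333 μg/mL.
Trough 2.3 μg/mL vs MEC 1 μg/mL: adequate.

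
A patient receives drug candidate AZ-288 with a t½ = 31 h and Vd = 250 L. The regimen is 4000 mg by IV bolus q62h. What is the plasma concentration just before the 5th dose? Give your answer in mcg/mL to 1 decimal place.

f = (1/2)^(τ/t½) = (1/2)^(62/31) ≈ 0.2500.
C₀ = D/Vd = 4000/250 ≈ 16.000 mcg/mL.
Before the 5th dose, 4 doses have been given. Superposition: Cmin = C₀·(f + f² + … + f^4).
≈ 16.000 × (0.2500 + 0.0625 + 0.0156 + 0.0039) ≈ 16.000 × 0.3320 ≈ 5.312 mcg/mL.

5.3 mcg/mL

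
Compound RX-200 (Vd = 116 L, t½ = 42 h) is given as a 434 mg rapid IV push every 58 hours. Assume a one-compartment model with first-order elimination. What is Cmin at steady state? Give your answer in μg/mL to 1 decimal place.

Over one 58-h interval, 58/42 ≈ 1.381 half-lives elapse, leaving f ≈ 0.3840 of each dose.
Each bolus raises the concentration by D/Vd = 434/116 ≈ 3.741 μg/mL.
Steady-state trough Cmin,ss = C₀·f/(1−f) ≈ 3.741 × 0.3840/0.6160 ≈ 2.332 μg/mL.

2.3 μg/mL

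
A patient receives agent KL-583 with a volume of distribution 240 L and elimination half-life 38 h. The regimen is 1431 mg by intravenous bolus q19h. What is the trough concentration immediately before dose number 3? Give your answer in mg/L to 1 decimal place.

7.2 mg/L

f = (1/2)^(τ/t½) = (1/2)^(19/38) ≈ 0.7071.
C₀ = D/Vd = 1431/240 ≈ 5.963 mg/L.
Before the 3rd dose, 2 doses have been given. Superposition: Cmin = C₀·(f + f²).
≈ 5.963 × (0.7071 + 0.5000) ≈ 5.963 × 1.2071 ≈ 7.198 mg/L.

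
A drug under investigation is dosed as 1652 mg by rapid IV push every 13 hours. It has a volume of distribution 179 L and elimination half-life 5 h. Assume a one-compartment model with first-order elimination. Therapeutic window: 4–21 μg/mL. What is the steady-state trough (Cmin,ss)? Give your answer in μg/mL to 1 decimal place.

1.8 μg/mL

τ/t½ = 13/5 ≈ 2.6, so fraction remaining f = (1/2)^(13/5) ≈ 0.1649.
Accumulation ratio R = 1/(1 − f) ≈ 1/0.8351 ≈ 1.1975.
Each bolus raises the concentration by D/Vd = 1652/179 ≈ 9.229 μg/mL.
Cmax,ss = C₀/(1 − f) ≈ 9.229/0.8351 ≈ 11.051 μg/mL.
Steady-state trough Cmin,ss = Cmax,ss·f ≈ 11.051 × 0.1649 ≈ 1.822 μg/mL.
Trough 1.8 μg/mL vs MEC 4 μg/mL: subtherapeutic.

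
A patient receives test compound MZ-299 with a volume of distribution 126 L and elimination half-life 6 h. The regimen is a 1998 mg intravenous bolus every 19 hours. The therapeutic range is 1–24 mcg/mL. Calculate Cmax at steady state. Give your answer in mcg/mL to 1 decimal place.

17.8 mcg/mL

k = ln2/t½ = ln2/6 ≈ 0.115525 h⁻¹; fraction remaining f = e^(−kτ) = e^(−0.115525×19) ≈ 0.1114.
At steady state, accumulation factor R = 1/(1 − e^(−kτ)) ≈ 1.1254.
Each bolus raises the concentration by D/Vd = 1998/126 ≈ 15.857 mcg/mL.
Cmax,ss = C₀/(1 − f) ≈ 15.857/0.8886 ≈ 17.845 mcg/mL.
Peak 17.8 mcg/mL vs MTC 24 mcg/mL: below toxic threshold.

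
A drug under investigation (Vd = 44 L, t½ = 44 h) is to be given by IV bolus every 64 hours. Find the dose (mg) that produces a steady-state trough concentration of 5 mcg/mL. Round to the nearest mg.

τ/t½ = 64/44 ≈ 1.4545, so f = (1/2)^(64/44) ≈ 0.364870.
Cmin,ss = (D/Vd)·f/(1−f), so D = Cmin,ss·Vd·(1−f)/f.
D = 5 × 44 × (1−f)/f ≈ 5 × 44 × 1.74070 ≈ 382.95 mg.

383 mg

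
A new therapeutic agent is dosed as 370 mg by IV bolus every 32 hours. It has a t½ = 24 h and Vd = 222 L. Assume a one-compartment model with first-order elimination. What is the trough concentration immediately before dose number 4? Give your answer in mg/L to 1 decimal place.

1.0 mg/L

f = (1/2)^(τ/t½) = (1/2)^(32/24) ≈ 0.3969.
C₀ = D/Vd = 370/222 ≈ 1.667 mg/L.
Before the 4th dose, 3 doses have been given. Superposition: Cmin = C₀·(f + f² + … + f^3).
≈ 1.667 × (0.3969 + 0.1575 + 0.0625) ≈ 1.667 × 0.6169 ≈ 1.028 mg/L.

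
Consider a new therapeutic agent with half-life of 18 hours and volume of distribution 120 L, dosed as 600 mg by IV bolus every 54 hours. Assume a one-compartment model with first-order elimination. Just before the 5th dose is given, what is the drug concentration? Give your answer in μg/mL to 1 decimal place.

f = (1/2)^(τ/t½) = (1/2)^(54/18) ≈ 0.1250.
C₀ = D/Vd = 600/120 ≈ 5.000 μg/mL.
Before the 5th dose, 4 doses have been given. Superposition: Cmin = C₀·(f + f² + … + f^4).
≈ 5.000 × (0.1250 + 0.0156 + 0.0020 + 0.0002) ≈ 5.000 × 0.1428 ≈ 0.714 μg/mL.

0.7 μg/mL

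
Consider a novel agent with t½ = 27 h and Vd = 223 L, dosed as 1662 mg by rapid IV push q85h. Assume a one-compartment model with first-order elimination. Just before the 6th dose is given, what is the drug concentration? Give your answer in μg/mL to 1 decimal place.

f = (1/2)^(τ/t½) = (1/2)^(85/27) ≈ 0.1128.
C₀ = D/Vd = 1662/223 ≈ 7.453 μg/mL.
Before the 6th dose, 5 doses have been given. Superposition: Cmin = C₀·(f + f² + … + f^5).
≈ 7.453 × (0.1128 + 0.0127 + 0.0014 + 0.0002 + 0.0000) ≈ 7.453 × 0.1271 ≈ 0.947 μg/mL.

0.9 μg/mL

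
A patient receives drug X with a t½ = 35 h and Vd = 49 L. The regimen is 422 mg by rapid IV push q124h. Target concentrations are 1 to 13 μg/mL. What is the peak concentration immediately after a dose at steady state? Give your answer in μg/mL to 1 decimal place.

Over one 124-h interval, 124/35 ≈ 3.5429 half-lives elapse, leaving f ≈ 0.0858 of each dose.
At steady state, accumulation factor R = 1/(1 − e^(−kτ)) ≈ 1.0939.
Single-dose peak C₀ = D/Vd = 422/49 ≈ 8.612 μg/mL.
Cmax,ss = C₀/(1 − f) ≈ 8.612/0.9142 ≈ 9.420 μg/mL.
Peak 9.4 μg/mL vs MTC 13 μg/mL: below toxic threshold.

9.4 μg/mL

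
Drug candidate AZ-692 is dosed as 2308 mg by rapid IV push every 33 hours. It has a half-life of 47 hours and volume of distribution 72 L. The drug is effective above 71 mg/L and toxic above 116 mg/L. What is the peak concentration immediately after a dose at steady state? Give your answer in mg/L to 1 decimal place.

Over one 33-h interval, 33/47 ≈ 0.70213 half-lives elapse, leaving f ≈ 0.6147 of each dose.
Accumulation ratio R = 1/(1 − f) ≈ 1/0.3853 ≈ 2.5954.
Single-dose peak C₀ = D/Vd = 2308/72 ≈ 32.056 mg/L.
Steady-state peak Cmax,ss = C₀·R ≈ 32.056 × 2.5954 ≈ 83.198 mg/L.
Peak 83.2 mg/L vs MTC 116 mg/L: below toxic threshold.

83.2 mg/L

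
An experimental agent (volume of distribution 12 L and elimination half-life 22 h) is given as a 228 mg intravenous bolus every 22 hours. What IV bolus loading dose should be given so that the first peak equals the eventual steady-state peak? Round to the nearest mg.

456 mg

f = (1/2)^(22/22) ≈ 0.500000; accumulation ratio R = 1/(1−f) ≈ 2.00000.
Loading dose to hit Cmax,ss on first dose: D_load = D_maint·R ≈ 228 × 2.00000 ≈ 456.00 mg.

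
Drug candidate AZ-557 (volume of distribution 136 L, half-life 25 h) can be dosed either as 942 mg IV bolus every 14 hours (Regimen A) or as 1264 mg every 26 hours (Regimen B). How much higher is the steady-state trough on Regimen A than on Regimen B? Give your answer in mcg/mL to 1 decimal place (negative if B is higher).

5.8 mcg/mL

Regimen A: f = (1/2)^(14/25) ≈ 0.6783; Cmin,ss = (942/136)·f/(1−f) ≈ 14.604 mcg/mL.
Regimen B: f = (1/2)^(26/25) ≈ 0.4863; Cmin,ss = (1264/136)·f/(1−f) ≈ 8.798 mcg/mL.
Difference ≈ 14.604 − 8.798 ≈ 5.806 mcg/mL.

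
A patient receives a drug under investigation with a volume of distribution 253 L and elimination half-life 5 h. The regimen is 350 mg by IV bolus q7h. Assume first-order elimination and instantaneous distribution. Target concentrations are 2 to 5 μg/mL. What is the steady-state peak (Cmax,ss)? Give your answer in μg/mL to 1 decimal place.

Over one 7-h interval, 7/5 ≈ 1.4 half-lives elapse, leaving f ≈ 0.3789 of each dose.
At steady state, accumulation factor R = 1/(1 − e^(−kτ)) ≈ 1.6100.
Single-dose peak C₀ = D/Vd = 350/253 ≈ 1.383 μg/mL.
Steady-state peak Cmax,ss = C₀·R ≈ 1.383 × 1.6100 ≈ 2.227 μg/mL.
Peak 2.2 μg/mL vs MTC 5 μg/mL: below toxic threshold.

2.2 μg/mL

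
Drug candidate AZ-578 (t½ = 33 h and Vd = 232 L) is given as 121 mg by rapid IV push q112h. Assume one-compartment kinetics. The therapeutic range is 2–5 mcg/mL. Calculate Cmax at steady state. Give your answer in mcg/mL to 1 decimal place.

0.6 mcg/mL

τ/t½ = 112/33 ≈ 3.3939, so fraction remaining f = (1/2)^(112/33) ≈ 0.0951.
Accumulation ratio R = 1/(1 − f) ≈ 1/0.9049 ≈ 1.1051.
Each bolus raises the concentration by D/Vd = 121/232 ≈ 0.522 mcg/mL.
Steady-state peak Cmax,ss = C₀·R ≈ 0.522 × 1.1051 ≈ 0.577 mcg/mL.
Peak 0.6 mcg/mL vs MTC 5 mcg/mL: below toxic threshold.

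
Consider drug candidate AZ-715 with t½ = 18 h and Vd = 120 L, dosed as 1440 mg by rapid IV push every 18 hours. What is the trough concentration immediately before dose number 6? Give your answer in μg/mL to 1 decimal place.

11.6 μg/mL

f = (1/2)^(τ/t½) = (1/2)^(18/18) ≈ 0.5000.
C₀ = D/Vd = 1440/120 ≈ 12.000 μg/mL.
Before the 6th dose, 5 doses have been given. Superposition: Cmin = C₀·(f + f² + … + f^5).
≈ 12.000 × (0.5000 + 0.2500 + 0.1250 + 0.0625 + 0.0313) ≈ 12.000 × 0.9688 ≈ 11.626 μg/mL.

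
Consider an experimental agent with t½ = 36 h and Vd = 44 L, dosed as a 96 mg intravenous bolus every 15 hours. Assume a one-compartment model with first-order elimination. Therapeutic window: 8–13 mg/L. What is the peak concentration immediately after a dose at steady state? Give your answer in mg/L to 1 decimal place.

8.7 mg/L

k = ln2/t½ = ln2/36 ≈ 0.019254 h⁻¹; fraction remaining f = e^(−kτ) = e^(−0.019254×15) ≈ 0.7492.
Accumulation ratio R = 1/(1 − f) ≈ 1/0.2508 ≈ 3.9872.
Each bolus raises the concentration by D/Vd = 96/44 ≈ 2.182 mg/L.
Steady-state peak Cmax,ss = C₀·R ≈ 2.182 × 3.9872 ≈ 8.700 mg/L.
Peak 8.7 mg/L vs MTC 13 mg/L: below toxic threshold.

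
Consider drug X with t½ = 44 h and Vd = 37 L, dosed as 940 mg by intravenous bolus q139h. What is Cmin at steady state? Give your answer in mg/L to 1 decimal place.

τ/t½ = 139/44 ≈ 3.1591, so fraction remaining f = (1/2)^(139/44) ≈ 0.1119.
Accumulation ratio R = 1/(1 − f) ≈ 1/0.8881 ≈ 1.1260.
Single-dose peak C₀ = D/Vd = 940/37 ≈ 25.405 mg/L.
Cmax,ss = C₀/(1 − f) ≈ 25.405/0.8881 ≈ 28.606 mg/L.
One interval later, Cmin,ss = Cmax,ss·e^(−kτ) ≈ 28.606 × 0.1119 ≈ 3.201 mg/L.

3.2 mg/L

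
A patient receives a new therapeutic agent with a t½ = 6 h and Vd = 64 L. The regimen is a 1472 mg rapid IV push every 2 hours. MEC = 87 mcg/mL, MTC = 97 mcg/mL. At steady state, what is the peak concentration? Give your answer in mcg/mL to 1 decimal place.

111.5 mcg/mL

k = ln2/t½ = ln2/6 ≈ 0.115525 h⁻¹; fraction remaining f = e^(−kτ) = e^(−0.115525×2) ≈ 0.7937.
Accumulation ratio R = 1/(1 − f) ≈ 1/0.2063 ≈ 4.8473.
Each bolus raises the concentration by D/Vd = 1472/64 ≈ 23.000 mcg/mL.
Cmax,ss = C₀/(1 − f) ≈ 23.000/0.2063 ≈ 111.488 mcg/mL.
Peak 111.5 mcg/mL vs MTC 97 mcg/mL: exceeds toxic threshold.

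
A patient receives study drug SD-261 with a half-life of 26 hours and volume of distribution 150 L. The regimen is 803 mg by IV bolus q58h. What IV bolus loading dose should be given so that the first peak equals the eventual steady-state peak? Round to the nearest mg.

f = (1/2)^(58/26) ≈ 0.213045; accumulation ratio R = 1/(1−f) ≈ 1.27072.
Loading dose to hit Cmax,ss on first dose: D_load = D_maint·R ≈ 803 × 1.27072 ≈ 1020.39 mg.

1020 mg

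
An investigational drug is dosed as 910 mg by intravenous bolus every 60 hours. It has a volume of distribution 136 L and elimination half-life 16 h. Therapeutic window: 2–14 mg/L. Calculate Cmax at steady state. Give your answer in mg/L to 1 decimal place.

Over one 60-h interval, 60/16 ≈ 3.75 half-lives elapse, leaving f ≈ 0.0743 of each dose.
Accumulation ratio R = 1/(1 − f) ≈ 1/0.9257 ≈ 1.0803.
Each bolus raises the concentration by D/Vd = 910/136 ≈ 6.691 mg/L.
Steady-state peak Cmax,ss = C₀·R ≈ 6.691 × 1.0803 ≈ 7.228 mg/L.
Peak 7.2 mg/L vs MTC 14 mg/L: below toxic threshold.

7.2 mg/L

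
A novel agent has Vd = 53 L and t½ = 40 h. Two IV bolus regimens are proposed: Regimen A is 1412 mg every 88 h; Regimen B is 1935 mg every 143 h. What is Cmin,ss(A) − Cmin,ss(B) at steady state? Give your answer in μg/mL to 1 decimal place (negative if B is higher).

4.1 μg/mL

Regimen A: f = (1/2)^(88/40) ≈ 0.2176; Cmin,ss = (1412/53)·f/(1−f) ≈ 7.409 μg/mL.
Regimen B: f = (1/2)^(143/40) ≈ 0.0839; Cmin,ss = (1935/53)·f/(1−f) ≈ 3.344 μg/mL.
Difference ≈ 7.409 − 3.344 ≈ 4.065 μg/mL.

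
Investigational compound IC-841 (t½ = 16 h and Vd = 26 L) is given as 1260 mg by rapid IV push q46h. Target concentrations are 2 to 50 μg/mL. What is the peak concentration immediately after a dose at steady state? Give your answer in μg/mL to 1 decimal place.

56.1 μg/mL

τ/t½ = 46/16 ≈ 2.875, so fraction remaining f = (1/2)^(46/16) ≈ 0.1363.
Accumulation ratio R = 1/(1 − f) ≈ 1/0.8637 ≈ 1.1578.
Single-dose peak C₀ = D/Vd = 1260/26 ≈ 48.462 μg/mL.
Steady-state peak Cmax,ss = C₀·R ≈ 48.462 × 1.1578 ≈ 56.109 μg/mL.
Peak 56.1 μg/mL vs MTC 50 μg/mL: exceeds toxic threshold.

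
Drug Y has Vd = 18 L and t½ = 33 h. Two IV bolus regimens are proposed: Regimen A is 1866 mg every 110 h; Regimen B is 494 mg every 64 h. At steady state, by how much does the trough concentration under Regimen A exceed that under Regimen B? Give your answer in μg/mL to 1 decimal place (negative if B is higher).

Regimen A: f = (1/2)^(110/33) ≈ 0.0992; Cmin,ss = (1866/18)·f/(1−f) ≈ 11.416 μg/mL.
Regimen B: f = (1/2)^(64/33) ≈ 0.2607; Cmin,ss = (494/18)·f/(1−f) ≈ 9.678 μg/mL.
Difference ≈ 11.416 − 9.678 ≈ 1.738 μg/mL.

1.7 μg/mL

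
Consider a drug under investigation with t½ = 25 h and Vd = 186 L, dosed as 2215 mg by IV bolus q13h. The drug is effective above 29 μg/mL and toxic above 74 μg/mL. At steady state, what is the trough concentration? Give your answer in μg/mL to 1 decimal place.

27.4 μg/mL

k = ln2/t½ = ln2/25 ≈ 0.027726 h⁻¹; fraction remaining f = e^(−kτ) = e^(−0.027726×13) ≈ 0.6974.
Accumulation ratio R = 1/(1 − f) ≈ 1/0.3026 ≈ 3.3047.
Single-dose peak C₀ = D/Vd = 2215/186 ≈ 11.909 μg/mL.
Cmax,ss = C₀/(1 − f) ≈ 11.909/0.3026 ≈ 39.356 μg/mL.
One interval later, Cmin,ss = Cmax,ss·e^(−kτ) ≈ 39.356 × 0.6974 ≈ 27.447 μg/mL.
Trough 27.4 μg/mL vs MEC 29 μg/mL: subtherapeutic.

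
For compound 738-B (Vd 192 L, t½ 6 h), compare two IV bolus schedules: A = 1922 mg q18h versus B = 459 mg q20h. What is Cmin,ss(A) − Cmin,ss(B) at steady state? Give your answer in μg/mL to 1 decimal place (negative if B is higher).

1.2 μg/mL

Regimen A: f = (1/2)^(18/6) ≈ 0.1250; Cmin,ss = (1922/192)·f/(1−f) ≈ 1.430 μg/mL.
Regimen B: f = (1/2)^(20/6) ≈ 0.0992; Cmin,ss = (459/192)·f/(1−f) ≈ 0.263 μg/mL.
Difference ≈ 1.430 − 0.263 ≈ 1.167 μg/mL.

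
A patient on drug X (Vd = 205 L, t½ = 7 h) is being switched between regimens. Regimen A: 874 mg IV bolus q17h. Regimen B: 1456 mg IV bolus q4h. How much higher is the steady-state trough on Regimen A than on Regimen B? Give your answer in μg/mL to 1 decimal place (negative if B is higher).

-13.6 μg/mL

Regimen A: f = (1/2)^(17/7) ≈ 0.1857; Cmin,ss = (874/205)·f/(1−f) ≈ 0.972 μg/mL.
Regimen B: f = (1/2)^(4/7) ≈ 0.6730; Cmin,ss = (1456/205)·f/(1−f) ≈ 14.618 μg/mL.
Difference ≈ 0.972 − 14.618 ≈ -13.646 μg/mL.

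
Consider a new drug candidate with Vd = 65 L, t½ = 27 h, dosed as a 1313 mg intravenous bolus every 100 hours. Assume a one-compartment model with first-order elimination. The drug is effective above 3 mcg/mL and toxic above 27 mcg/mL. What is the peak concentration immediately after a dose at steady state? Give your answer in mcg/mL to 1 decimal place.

Over one 100-h interval, 100/27 ≈ 3.7037 half-lives elapse, leaving f ≈ 0.0767 of each dose.
Accumulation ratio R = 1/(1 − f) ≈ 1/0.9233 ≈ 1.0831.
Single-dose peak C₀ = D/Vd = 1313/65 ≈ 20.200 mcg/mL.
Cmax,ss = C₀/(1 − f) ≈ 20.200/0.9233 ≈ 21.878 mcg/mL.
Peak 21.9 mcg/mL vs MTC 27 mcg/mL: below toxic threshold.

21.9 mcg/mL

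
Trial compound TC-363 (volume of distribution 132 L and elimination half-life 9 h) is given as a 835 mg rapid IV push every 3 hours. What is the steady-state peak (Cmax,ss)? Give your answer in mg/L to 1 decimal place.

30.7 mg/L

τ/t½ = 3/9 ≈ 0.33333, so fraction remaining f = (1/2)^(3/9) ≈ 0.7937.
Accumulation ratio R = 1/(1 − f) ≈ 1/0.2063 ≈ 4.8473.
Each bolus raises the concentration by D/Vd = 835/132 ≈ 6.326 mg/L.
Steady-state peak Cmax,ss = C₀·R ≈ 6.326 × 4.8473 ≈ 30.664 mg/L.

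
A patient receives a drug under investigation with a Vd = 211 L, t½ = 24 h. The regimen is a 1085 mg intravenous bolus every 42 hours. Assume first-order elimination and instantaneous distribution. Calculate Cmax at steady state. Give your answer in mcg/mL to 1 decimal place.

7.3 mcg/mL

τ/t½ = 42/24 ≈ 1.75, so fraction remaining f = (1/2)^(42/24) ≈ 0.2973.
At steady state, accumulation factor R = 1/(1 − e^(−kτ)) ≈ 1.4231.
Single-dose peak C₀ = D/Vd = 1085/211 ≈ 5.142 mcg/mL.
Steady-state peak Cmax,ss = C₀·R ≈ 5.142 × 1.4231 ≈ 7.318 mcg/mL.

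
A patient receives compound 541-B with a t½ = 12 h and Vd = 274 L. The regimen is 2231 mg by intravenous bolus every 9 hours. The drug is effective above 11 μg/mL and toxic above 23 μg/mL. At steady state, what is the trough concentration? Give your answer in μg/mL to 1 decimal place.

τ/t½ = 9/12 ≈ 0.75, so fraction remaining f = (1/2)^(9/12) ≈ 0.5946.
Each bolus raises the concentration by D/Vd = 2231/274 ≈ 8.142 μg/mL.
Steady-state trough Cmin,ss = C₀·f/(1−f) ≈ 8.142 × 0.5946/0.4054 ≈ 11.942 μg/mL.
Trough 11.9 μg/mL vs MEC 11 μg/mL: adequate.

11.9 μg/mL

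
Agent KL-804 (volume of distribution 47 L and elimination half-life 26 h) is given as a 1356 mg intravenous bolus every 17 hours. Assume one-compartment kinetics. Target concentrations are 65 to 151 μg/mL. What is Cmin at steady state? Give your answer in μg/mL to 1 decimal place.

50.3 μg/mL

τ/t½ = 17/26 ≈ 0.65385, so fraction remaining f = (1/2)^(17/26) ≈ 0.6356.
Accumulation ratio R = 1/(1 − f) ≈ 1/0.3644 ≈ 2.7442.
Single-dose peak C₀ = D/Vd = 1356/47 ≈ 28.851 μg/mL.
Cmax,ss = C₀/(1 − f) ≈ 28.851/0.3644 ≈ 79.174 μg/mL.
One interval later, Cmin,ss = Cmax,ss·e^(−kτ) ≈ 79.174 × 0.6356 ≈ 50.323 μg/mL.
Trough 50.3 μg/mL vs MEC 65 μg/mL: subtherapeutic.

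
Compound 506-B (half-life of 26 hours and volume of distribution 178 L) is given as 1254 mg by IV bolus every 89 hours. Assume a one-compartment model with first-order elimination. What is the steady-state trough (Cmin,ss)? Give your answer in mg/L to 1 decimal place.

0.7 mg/L

k = ln2/t½ = ln2/26 ≈ 0.026660 h⁻¹; fraction remaining f = e^(−kτ) = e^(−0.026660×89) ≈ 0.0932.
At steady state, accumulation factor R = 1/(1 − e^(−kτ)) ≈ 1.1028.
Each bolus raises the concentration by D/Vd = 1254/178 ≈ 7.045 mg/L.
Cmax,ss = C₀/(1 − f) ≈ 7.045/0.9068 ≈ 7.769 mg/L.
One interval later, Cmin,ss = Cmax,ss·e^(−kτ) ≈ 7.769 × 0.0932 ≈ 0.724 mg/L.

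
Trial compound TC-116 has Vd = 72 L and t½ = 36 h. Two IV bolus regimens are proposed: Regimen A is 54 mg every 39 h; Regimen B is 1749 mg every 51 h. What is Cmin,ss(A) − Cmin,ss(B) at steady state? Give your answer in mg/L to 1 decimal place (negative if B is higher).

-13.9 mg/L

Regimen A: f = (1/2)^(39/36) ≈ 0.4719; Cmin,ss = (54/72)·f/(1−f) ≈ 0.670 mg/L.
Regimen B: f = (1/2)^(51/36) ≈ 0.3746; Cmin,ss = (1749/72)·f/(1−f) ≈ 14.550 mg/L.
Difference ≈ 0.670 − 14.550 ≈ -13.880 mg/L.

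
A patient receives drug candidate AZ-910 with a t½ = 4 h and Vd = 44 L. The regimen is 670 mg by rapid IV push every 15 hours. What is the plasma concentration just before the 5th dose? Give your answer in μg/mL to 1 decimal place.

1.2 μg/mL

f = (1/2)^(τ/t½) = (1/2)^(15/4) ≈ 0.0743.
C₀ = D/Vd = 670/44 ≈ 15.227 μg/mL.
Before the 5th dose, 4 doses have been given. Superposition: Cmin = C₀·(f + f² + … + f^4).
≈ 15.227 × (0.0743 + 0.0055 + 0.0004 + 0.0000) ≈ 15.227 × 0.0802 ≈ 1.221 μg/mL.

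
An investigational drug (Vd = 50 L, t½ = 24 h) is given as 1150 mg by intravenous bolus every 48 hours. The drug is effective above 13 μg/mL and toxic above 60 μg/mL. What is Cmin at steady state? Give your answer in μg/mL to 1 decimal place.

The dosing interval is 2 half-lives, so f = 2^(−2) = 0.25.
At steady state, R = 1/(1 − 0.25) = 4/3.
Single-dose peak C₀ = D/Vd = 1150/50 = 23 μg/mL.
Steady-state peak Cmax,ss = C₀·R = 23 × 4/3 ≈ 30.667 μg/mL.
Steady-state trough Cmin,ss = Cmax,ss·f ≈ 30.667 × 0.25 ≈ 7.667 μg/mL.
Trough 7.7 μg/mL vs MEC 13 μg/mL: subtherapeutic.

7.7 μg/mL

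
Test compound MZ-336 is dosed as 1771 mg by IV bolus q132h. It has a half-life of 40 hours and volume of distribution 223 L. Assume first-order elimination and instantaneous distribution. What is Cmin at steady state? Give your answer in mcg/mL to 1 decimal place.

τ/t½ = 132/40 ≈ 3.3, so fraction remaining f = (1/2)^(132/40) ≈ 0.1015.
Accumulation ratio R = 1/(1 − f) ≈ 1/0.8985 ≈ 1.1130.
Single-dose peak C₀ = D/Vd = 1771/223 ≈ 7.942 mcg/mL.
Steady-state peak Cmax,ss = C₀·R ≈ 7.942 × 1.1130 ≈ 8.839 mcg/mL.
Steady-state trough Cmin,ss = Cmax,ss·f ≈ 8.839 × 0.1015 ≈ 0.897 mcg/mL.

0.9 mcg/mL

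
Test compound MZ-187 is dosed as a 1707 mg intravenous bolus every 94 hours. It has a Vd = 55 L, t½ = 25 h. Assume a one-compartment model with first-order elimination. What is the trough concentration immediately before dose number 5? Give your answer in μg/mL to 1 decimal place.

f = (1/2)^(τ/t½) = (1/2)^(94/25) ≈ 0.0738.
C₀ = D/Vd = 1707/55 ≈ 31.036 μg/mL.
Before the 5th dose, 4 doses have been given. Superposition: Cmin = C₀·(f + f² + … + f^4).
≈ 31.036 × (0.0738 + 0.0054 + 0.0004 + 0.0000) ≈ 31.036 × 0.0796 ≈ 2.470 μg/mL.

2.5 μg/mL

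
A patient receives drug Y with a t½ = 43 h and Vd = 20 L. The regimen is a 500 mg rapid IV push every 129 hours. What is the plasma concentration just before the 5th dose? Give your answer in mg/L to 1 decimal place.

f = (1/2)^(τ/t½) = (1/2)^(129/43) ≈ 0.1250.
C₀ = D/Vd = 500/20 ≈ 25.000 mg/L.
Before the 5th dose, 4 doses have been given. Superposition: Cmin = C₀·(f + f² + … + f^4).
≈ 25.000 × (0.1250 + 0.0156 + 0.0020 + 0.0002) ≈ 25.000 × 0.1428 ≈ 3.570 mg/L.

3.6 mg/L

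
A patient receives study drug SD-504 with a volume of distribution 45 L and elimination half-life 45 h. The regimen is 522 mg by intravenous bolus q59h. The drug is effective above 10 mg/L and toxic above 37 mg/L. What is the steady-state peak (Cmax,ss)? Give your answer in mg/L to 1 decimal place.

19.4 mg/L

τ/t½ = 59/45 ≈ 1.3111, so fraction remaining f = (1/2)^(59/45) ≈ 0.4030.
Accumulation ratio R = 1/(1 − f) ≈ 1/0.5970 ≈ 1.6750.
Each bolus raises the concentration by D/Vd = 522/45 ≈ 11.600 mg/L.
Cmax,ss = C₀/(1 − f) ≈ 11.600/0.5970 ≈ 19.430 mg/L.
Peak 19.4 mg/L vs MTC 37 mg/L: below toxic threshold.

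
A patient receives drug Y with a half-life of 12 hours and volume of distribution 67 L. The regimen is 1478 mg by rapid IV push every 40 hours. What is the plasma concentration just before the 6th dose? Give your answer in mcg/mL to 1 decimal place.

f = (1/2)^(τ/t½) = (1/2)^(40/12) ≈ 0.0992.
C₀ = D/Vd = 1478/67 ≈ 22.060 mcg/mL.
Before the 6th dose, 5 doses have been given. Superposition: Cmin = C₀·(f + f² + … + f^5).
≈ 22.060 × (0.0992 + 0.0098 + 0.0010 + 0.0001 + 0.0000) ≈ 22.060 × 0.1101 ≈ 2.429 mcg/mL.

2.4 mcg/mL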